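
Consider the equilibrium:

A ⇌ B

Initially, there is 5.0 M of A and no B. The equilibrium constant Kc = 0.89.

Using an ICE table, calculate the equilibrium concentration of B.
[B] = 2.354 M

ICE: [A] = 5.0 − x, [B] = x.
Kc = x/(5.0 − x) = 0.89 ⇒ x = 0.89·5.0/(1 + 0.89) = 4.45/1.89 = 2.354.
[B] = x = 2.354 M.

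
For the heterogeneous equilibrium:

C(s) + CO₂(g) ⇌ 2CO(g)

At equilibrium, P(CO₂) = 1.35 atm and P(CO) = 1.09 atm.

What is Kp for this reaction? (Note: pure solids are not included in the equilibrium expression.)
K_p = 0.880

Solid C is excluded.
Kp = P(CO)²/P(CO₂) = (1.09)²/1.35 = 1.188/1.35 = 0.880.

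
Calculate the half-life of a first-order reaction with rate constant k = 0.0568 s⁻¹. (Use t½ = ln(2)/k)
12.20 s

t½ = ln(2)/k = 0.6931/0.0568 = 12.20 s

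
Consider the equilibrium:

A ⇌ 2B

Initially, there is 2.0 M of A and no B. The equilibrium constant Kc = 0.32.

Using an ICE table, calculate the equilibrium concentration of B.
[B] = 0.724 M

ICE: [A] = 2.0 − x, [B] = 2x.
Kc = (2x)²/(2.0 − x) = 0.32 ⇒ 4x² + 0.32x − 0.64 = 0.
x = (−0.32 + √(0.32² + 4·4·0.64))/(2·4) = (−0.32 + √10.342)/8 = 0.362.
[B] = 2x = 0.724 M.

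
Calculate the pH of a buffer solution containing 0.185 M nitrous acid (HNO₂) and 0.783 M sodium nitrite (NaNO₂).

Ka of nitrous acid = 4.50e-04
pH = 3.97

pKa = -log(4.50e-04) = 3.35. pH = pKa + log([A⁻]/[HA]) = 3.35 + log(0.783/0.185)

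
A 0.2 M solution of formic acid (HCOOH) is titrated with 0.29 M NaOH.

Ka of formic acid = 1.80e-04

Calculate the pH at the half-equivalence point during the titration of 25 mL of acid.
pH = pKa = 3.74

At the half-equivalence point, [HA] = [A⁻], so by Henderson–Hasselbalch pH = pKa + log(1) = pKa.
pKa = −log(1.80e-04) = 3.74.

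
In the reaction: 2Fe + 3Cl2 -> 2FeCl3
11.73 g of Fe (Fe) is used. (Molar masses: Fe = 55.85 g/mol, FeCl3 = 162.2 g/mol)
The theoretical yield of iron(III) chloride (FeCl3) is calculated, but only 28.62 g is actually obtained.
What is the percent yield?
Moles of Fe = 11.73 g ÷ 55.85 g/mol = 0.210027 mol
Mole ratio: 2 mol FeCl3 / 2 mol Fe
Moles of FeCl3 = 0.210027 × (2/2) = 0.210027 mol
Theoretical yield = 0.210027 mol × 162.2 g/mol = 34.066 g
Actual yield = 28.62 g
Percent yield = (28.62 / 34.066) × 100% = 84.0%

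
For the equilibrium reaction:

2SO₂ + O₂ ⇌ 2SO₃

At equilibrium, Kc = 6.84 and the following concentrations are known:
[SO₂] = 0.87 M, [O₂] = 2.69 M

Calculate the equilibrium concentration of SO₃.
[SO₃] = 3.7318 M

Kc = ([SO₃]^2) / ([SO₂]^2 × [O₂]) = 6.84
[SO₃]^2 = Kc · (reactant terms)/(other product terms) = 6.84 · 2.0361 / 1 = 13.927
[SO₃] = (13.927)^(1/2) = 3.7318 M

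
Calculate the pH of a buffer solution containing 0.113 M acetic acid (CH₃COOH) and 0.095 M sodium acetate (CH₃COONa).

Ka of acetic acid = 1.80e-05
pH = 4.67

pKa = -log(1.80e-05) = 4.74. pH = pKa + log([A⁻]/[HA]) = 4.74 + log(0.095/0.113)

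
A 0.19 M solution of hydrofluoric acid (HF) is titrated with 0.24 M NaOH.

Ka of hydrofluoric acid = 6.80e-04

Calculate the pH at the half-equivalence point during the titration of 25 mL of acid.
pH = pKa = 3.17

At the half-equivalence point, [HA] = [A⁻], so by Henderson–Hasselbalch pH = pKa + log(1) = pKa.
pKa = −log(6.80e-04) = 3.17.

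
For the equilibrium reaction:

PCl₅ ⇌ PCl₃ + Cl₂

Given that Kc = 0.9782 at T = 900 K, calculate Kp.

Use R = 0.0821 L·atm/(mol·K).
K_p = 72.2792

Δn = (moles gaseous products) − (moles gaseous reactants) = 1
T = 900 K; RT = 0.0821 × 900 = 73.89
Kp = Kc·(RT)^Δn = 0.9782 × (73.89)^1 = 0.9782 × 73.89 = 72.2792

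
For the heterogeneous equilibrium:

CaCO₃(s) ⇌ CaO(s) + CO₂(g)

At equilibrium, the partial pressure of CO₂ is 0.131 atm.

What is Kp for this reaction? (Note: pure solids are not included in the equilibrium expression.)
K_p = 0.131

Solids (CaCO₃, CaO) have activity 1 and are excluded.
Kp = P(CO₂) = 0.131.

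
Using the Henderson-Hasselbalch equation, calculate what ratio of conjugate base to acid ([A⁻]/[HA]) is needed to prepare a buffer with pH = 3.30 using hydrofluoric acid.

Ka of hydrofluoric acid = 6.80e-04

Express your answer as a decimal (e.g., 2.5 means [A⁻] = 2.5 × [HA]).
[A⁻]/[HA] = 1.357

pKa = −log(6.80e-04) = 3.1675. pH = pKa + log([A⁻]/[HA]). 3.30 = 3.1675 + log(ratio). log(ratio) = 3.30 − 3.1675 = 0.1325. ratio = 10^(0.1325) = 1.357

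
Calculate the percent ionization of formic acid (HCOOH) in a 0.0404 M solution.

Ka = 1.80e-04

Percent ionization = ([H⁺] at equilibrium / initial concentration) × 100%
Percent ionization = 6.46%

Let x = [H⁺]. Ka = x²/(C - x) ⇒ x² + (1.80e-04)x - (1.80e-04)(0.0404) = 0. x = 2.6082e-03. Percent = (2.6082e-03/0.0404) × 100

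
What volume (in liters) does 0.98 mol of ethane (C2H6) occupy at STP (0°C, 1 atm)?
At STP, 1 mol of gas occupies 22.4 L
Volume = 0.98 mol × 22.4 L/mol = 21.95 L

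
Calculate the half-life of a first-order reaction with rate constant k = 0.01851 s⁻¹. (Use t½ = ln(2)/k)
37.45 s

t½ = ln(2)/k = 0.6931/0.01851 = 37.45 s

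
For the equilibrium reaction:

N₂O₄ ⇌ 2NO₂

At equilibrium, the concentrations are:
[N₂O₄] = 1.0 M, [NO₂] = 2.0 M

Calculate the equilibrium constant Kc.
K_c = 4.0000

Kc = ([NO₂]^2) / ([N₂O₄])
   = ((2.0)^2) / ((1.0))
   = 4 / 1 = 4.0000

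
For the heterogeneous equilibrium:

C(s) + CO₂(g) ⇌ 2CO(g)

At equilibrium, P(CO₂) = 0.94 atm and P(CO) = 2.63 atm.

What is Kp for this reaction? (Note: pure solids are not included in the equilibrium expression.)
K_p = 7.358

Solid C is excluded.
Kp = P(CO)²/P(CO₂) = (2.63)²/0.94 = 6.917/0.94 = 7.358.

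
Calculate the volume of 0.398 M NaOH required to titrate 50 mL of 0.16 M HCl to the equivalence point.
V_{base} = 20.1 mL

At equivalence: moles acid = moles base.
moles HCl = 0.16 M × 0.05 L = 0.008 mol
V_NaOH = 0.008 mol ÷ 0.398 M = 0.0201 L = 20.1 mL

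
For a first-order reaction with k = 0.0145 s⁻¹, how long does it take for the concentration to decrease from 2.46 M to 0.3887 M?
127.25 s

From ln[A] = ln[A]₀ - k·t: t = ln([A]₀/[A])/k = ln(2.46/0.3887)/0.0145 = ln(6.3288)/0.0145 = 1.8451/0.0145 = 127.25 s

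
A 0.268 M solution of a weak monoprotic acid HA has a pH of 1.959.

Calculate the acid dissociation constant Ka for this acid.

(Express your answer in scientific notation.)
K_a = 4.70e-04

[H⁺] = 10^(−pH) = 10^(−1.959) = 1.099e-02 M. For HA ⇌ H⁺ + A⁻, Ka = x²/(C − x) = (1.099e-02)²/(0.268 − 1.099e-02) = 4.70e-04.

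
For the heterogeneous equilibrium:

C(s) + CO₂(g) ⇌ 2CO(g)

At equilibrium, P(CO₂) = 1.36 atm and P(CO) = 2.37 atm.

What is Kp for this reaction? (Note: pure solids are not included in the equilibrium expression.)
K_p = 4.130

Solid C is excluded.
Kp = P(CO)²/P(CO₂) = (2.37)²/1.36 = 5.617/1.36 = 4.130.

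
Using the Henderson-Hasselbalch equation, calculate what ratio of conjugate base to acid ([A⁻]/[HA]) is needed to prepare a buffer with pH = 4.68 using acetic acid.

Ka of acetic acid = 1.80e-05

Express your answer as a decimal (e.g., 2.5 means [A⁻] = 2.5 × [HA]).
[A⁻]/[HA] = 0.862

pKa = −log(1.80e-05) = 4.7447. pH = pKa + log([A⁻]/[HA]). 4.68 = 4.7447 + log(ratio). log(ratio) = 4.68 − 4.7447 = -0.0647. ratio = 10^(-0.0647) = 0.862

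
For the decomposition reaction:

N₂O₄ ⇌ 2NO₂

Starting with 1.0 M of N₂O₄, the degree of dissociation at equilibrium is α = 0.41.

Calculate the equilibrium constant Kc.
K_c = 1.1397

x = α·[A]₀ = 0.41 × 1.0 = 0.41 M dissociated.
At eq: [N₂O₄] = 1.0 − 0.41 = 0.59 M; [NO₂] = 2x = 0.82 M.
Kc = [NO₂]²/[N₂O₄] = (0.82)²/0.59 = 1.14.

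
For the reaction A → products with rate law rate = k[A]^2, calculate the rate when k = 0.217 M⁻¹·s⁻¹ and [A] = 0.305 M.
0.02019 M/s

rate = k·[A]^2 = 0.217·(0.305)^2 = 0.217·0.093025 = 0.02019 M/s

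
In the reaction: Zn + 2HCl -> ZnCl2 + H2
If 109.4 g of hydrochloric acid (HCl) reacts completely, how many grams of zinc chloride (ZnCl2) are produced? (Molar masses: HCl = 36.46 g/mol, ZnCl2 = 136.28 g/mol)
Moles of HCl = 109.4 g ÷ 36.46 g/mol = 3.00055 mol
Mole ratio: 1 mol ZnCl2 / 2 mol HCl
Moles of ZnCl2 = 3.00055 × (1/2) = 1.50027 mol
Mass of ZnCl2 = 1.50027 mol × 136.28 g/mol = 204.5 g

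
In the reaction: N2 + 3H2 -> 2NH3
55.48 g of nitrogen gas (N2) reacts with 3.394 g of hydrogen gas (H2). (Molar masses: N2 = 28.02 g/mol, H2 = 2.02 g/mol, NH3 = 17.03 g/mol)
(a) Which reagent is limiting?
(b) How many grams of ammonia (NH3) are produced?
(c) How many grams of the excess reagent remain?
(a) H2, (b) 19.08 g, (c) 39.79 g

Moles of N2 = 55.48 g ÷ 28.02 g/mol = 1.98001 mol
Moles of H2 = 3.394 g ÷ 2.02 g/mol = 1.6802 mol
Moles ÷ coefficient: N2: 1.98001/1 = 1.98, H2: 1.6802/3 = 0.5601
(a) H2 has the smaller value, so H2 is the limiting reagent.
(b) Moles of NH3 = 1.6802 mol H2 × (2/3) = 1.12013 mol; mass = 1.12013 mol × 17.03 g/mol = 19.08 g
(c) N2 consumed = 1.6802 × (1/3) = 0.560066 mol; remaining = 1.98001 − 0.560066 = 1.41995 mol; mass = 1.41995 mol × 28.02 g/mol = 39.79 g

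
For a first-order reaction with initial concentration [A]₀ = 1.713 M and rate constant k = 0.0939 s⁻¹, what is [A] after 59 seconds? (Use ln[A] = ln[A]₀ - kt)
0.0067 M

ln[A] = ln[A]₀ - k·t = ln(1.713) - (0.0939)·(59) = 0.5382 - 5.5401 = -5.0019
[A] = e^(-5.0019) = 0.0067 M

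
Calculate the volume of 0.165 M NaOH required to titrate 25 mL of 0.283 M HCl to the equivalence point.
V_{base} = 42.9 mL

At equivalence: moles acid = moles base.
moles HCl = 0.283 M × 0.025 L = 0.007075 mol
V_NaOH = 0.007075 mol ÷ 0.165 M = 0.04288 L = 42.9 mL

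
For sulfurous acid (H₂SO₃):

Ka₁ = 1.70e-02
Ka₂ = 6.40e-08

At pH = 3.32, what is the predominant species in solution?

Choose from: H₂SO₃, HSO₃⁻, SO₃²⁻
HSO₃⁻

pKa1 = 1.77, pKa2 = 7.19. Each pKa is the crossover between adjacent species; pH = 3.32 lies in the region where HSO₃⁻ predominates.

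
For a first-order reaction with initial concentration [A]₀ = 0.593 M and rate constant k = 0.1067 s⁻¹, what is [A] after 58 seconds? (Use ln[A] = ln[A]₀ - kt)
0.0012 M

ln[A] = ln[A]₀ - k·t = ln(0.593) - (0.1067)·(58) = -0.5226 - 6.1886 = -6.7112
[A] = e^(-6.7112) = 0.0012 M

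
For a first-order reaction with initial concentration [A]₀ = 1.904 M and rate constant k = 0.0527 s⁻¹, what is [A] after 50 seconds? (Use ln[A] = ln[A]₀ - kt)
0.1366 M

ln[A] = ln[A]₀ - k·t = ln(1.904) - (0.0527)·(50) = 0.6440 - 2.6350 = -1.9910
[A] = e^(-1.9910) = 0.1366 M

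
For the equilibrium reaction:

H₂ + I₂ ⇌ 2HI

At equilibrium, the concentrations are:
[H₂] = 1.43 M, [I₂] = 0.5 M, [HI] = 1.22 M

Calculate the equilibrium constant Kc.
K_c = 2.0817

Kc = ([HI]^2) / ([H₂] × [I₂])
   = ((1.22)^2) / ((1.43)·(0.5))
   = 1.4884 / 0.715 = 2.0817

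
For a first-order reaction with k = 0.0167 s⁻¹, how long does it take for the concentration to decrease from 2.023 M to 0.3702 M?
101.69 s

From ln[A] = ln[A]₀ - k·t: t = ln([A]₀/[A])/k = ln(2.023/0.3702)/0.0167 = ln(5.4646)/0.0167 = 1.6983/0.0167 = 101.69 s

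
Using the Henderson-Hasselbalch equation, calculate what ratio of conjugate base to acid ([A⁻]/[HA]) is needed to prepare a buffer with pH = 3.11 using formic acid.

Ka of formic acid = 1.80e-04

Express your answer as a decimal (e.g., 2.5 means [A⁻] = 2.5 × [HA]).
[A⁻]/[HA] = 0.232

pKa = −log(1.80e-04) = 3.7447. pH = pKa + log([A⁻]/[HA]). 3.11 = 3.7447 + log(ratio). log(ratio) = 3.11 − 3.7447 = -0.6347. ratio = 10^(-0.6347) = 0.232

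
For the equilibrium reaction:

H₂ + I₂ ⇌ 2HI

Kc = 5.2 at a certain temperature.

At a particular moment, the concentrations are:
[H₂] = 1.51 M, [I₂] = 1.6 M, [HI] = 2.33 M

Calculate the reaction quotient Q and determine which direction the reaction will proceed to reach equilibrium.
Q = 2.247, Q < K, reaction proceeds forward (toward products)

Q = ([HI]^2) / ([H₂] × [I₂])
  = ((2.33)^2) / ((1.51)·(1.6)) = 5.4289/2.416 = 2.247
Since Q = 2.247 < Kc = 5.2, the reaction proceeds forward (toward products) to reach equilibrium.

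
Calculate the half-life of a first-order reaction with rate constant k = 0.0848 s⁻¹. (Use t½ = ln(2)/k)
8.17 s

t½ = ln(2)/k = 0.6931/0.0848 = 8.17 s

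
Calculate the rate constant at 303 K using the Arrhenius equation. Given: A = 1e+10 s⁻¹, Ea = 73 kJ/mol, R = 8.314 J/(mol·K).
2.60e-03 s⁻¹

k = A·exp(-Ea/(R·T)) = 1e+10·exp(-73000/(8.314·303)) = 1e+10·exp(-28.9781) = 1e+10·2.5999e-13 = 2.60e-03 s⁻¹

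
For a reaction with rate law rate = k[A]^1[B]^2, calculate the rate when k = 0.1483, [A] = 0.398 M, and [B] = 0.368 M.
0.007993 M/s

rate = k·[A]^1·[B]^2 = 0.1483·(0.398)^1·(0.368)^2 = 0.1483·0.398·0.135424 = 0.007993 M/s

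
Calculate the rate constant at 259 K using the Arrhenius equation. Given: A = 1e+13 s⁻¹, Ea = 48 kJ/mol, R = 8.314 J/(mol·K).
2.08e+03 s⁻¹

k = A·exp(-Ea/(R·T)) = 1e+13·exp(-48000/(8.314·259)) = 1e+13·exp(-22.2911) = 1e+13·2.0850e-10 = 2.08e+03 s⁻¹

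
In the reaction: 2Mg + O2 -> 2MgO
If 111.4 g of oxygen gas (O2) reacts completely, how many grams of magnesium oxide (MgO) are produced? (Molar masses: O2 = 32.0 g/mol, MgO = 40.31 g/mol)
Moles of O2 = 111.4 g ÷ 32.0 g/mol = 3.48125 mol
Mole ratio: 2 mol MgO / 1 mol O2
Moles of MgO = 3.48125 × (2/1) = 6.9625 mol
Mass of MgO = 6.9625 mol × 40.31 g/mol = 280.7 g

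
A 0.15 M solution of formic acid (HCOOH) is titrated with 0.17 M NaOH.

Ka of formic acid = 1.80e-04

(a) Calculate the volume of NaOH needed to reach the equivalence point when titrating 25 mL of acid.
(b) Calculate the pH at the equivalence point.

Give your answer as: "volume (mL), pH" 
V = 22.1 mL, pH = 8.32

(a) At equivalence: moles acid = moles base.
moles acid = 0.15 × 0.025 = 0.00375 mol; V_NaOH = 0.00375/0.17 = 0.02206 L = 22.1 mL.
(b) At equivalence, all acid → conjugate base A⁻ at [A⁻] = 0.00375/0.04706 = 0.07969 M.
Kb = Kw/Ka = 1.0e-14/1.80e-04 = 5.556e-11; [OH⁻] = √(Kb·[A⁻]) = 2.104e-06; pOH = 5.68; pH = 14 − pOH = 8.32.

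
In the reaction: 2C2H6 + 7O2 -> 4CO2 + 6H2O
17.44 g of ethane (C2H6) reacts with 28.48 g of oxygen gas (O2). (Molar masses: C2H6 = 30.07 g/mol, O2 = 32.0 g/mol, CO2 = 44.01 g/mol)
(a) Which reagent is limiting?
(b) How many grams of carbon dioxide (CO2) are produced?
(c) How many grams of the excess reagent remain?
(a) O2, (b) 22.38 g, (c) 9.794 g

Moles of C2H6 = 17.44 g ÷ 30.07 g/mol = 0.57998 mol
Moles of O2 = 28.48 g ÷ 32.0 g/mol = 0.89 mol
Moles ÷ coefficient: C2H6: 0.57998/2 = 0.29, O2: 0.89/7 = 0.1271
(a) O2 has the smaller value, so O2 is the limiting reagent.
(b) Moles of CO2 = 0.89 mol O2 × (4/7) = 0.508571 mol; mass = 0.508571 mol × 44.01 g/mol = 22.38 g
(c) C2H6 consumed = 0.89 × (2/7) = 0.254286 mol; remaining = 0.57998 − 0.254286 = 0.325694 mol; mass = 0.325694 mol × 30.07 g/mol = 9.794 g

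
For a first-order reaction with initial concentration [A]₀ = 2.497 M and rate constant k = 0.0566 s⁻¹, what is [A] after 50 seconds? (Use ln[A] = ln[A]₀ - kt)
0.1474 M

ln[A] = ln[A]₀ - k·t = ln(2.497) - (0.0566)·(50) = 0.9151 - 2.8300 = -1.9149
[A] = e^(-1.9149) = 0.1474 M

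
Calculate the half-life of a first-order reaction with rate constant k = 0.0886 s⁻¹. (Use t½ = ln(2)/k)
7.82 s

t½ = ln(2)/k = 0.6931/0.0886 = 7.82 s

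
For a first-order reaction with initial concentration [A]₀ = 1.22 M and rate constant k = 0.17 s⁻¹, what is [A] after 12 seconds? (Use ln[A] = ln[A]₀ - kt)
0.1586 M

ln[A] = ln[A]₀ - k·t = ln(1.22) - (0.17)·(12) = 0.1989 - 2.0400 = -1.8411
[A] = e^(-1.8411) = 0.1586 M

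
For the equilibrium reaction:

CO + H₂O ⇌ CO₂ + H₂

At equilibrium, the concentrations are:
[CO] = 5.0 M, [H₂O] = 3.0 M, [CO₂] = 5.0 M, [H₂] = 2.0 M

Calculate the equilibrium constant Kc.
K_c = 0.6667

Kc = ([CO₂] × [H₂]) / ([CO] × [H₂O])
   = ((5.0)·(2.0)) / ((5.0)·(3.0))
   = 10 / 15 = 0.6667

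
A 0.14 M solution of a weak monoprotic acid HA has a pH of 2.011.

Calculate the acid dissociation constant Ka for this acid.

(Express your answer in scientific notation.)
K_a = 7.30e-04

[H⁺] = 10^(−pH) = 10^(−2.011) = 9.750e-03 M. For HA ⇌ H⁺ + A⁻, Ka = x²/(C − x) = (9.750e-03)²/(0.14 − 9.750e-03) = 7.30e-04.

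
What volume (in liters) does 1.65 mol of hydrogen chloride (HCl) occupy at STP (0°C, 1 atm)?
At STP, 1 mol of gas occupies 22.4 L
Volume = 1.65 mol × 22.4 L/mol = 36.96 L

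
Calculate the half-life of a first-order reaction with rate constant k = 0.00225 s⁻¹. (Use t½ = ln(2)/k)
308.07 s

t½ = ln(2)/k = 0.6931/0.00225 = 308.07 s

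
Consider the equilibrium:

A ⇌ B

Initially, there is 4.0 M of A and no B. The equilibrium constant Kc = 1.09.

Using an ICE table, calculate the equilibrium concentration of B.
[B] = 2.086 M

ICE: [A] = 4.0 − x, [B] = x.
Kc = x/(4.0 − x) = 1.09 ⇒ x = 1.09·4.0/(1 + 1.09) = 4.36/2.09 = 2.086.
[B] = x = 2.086 M.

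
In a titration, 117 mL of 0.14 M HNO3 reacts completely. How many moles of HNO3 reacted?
Moles = Molarity × Volume (L)
Moles = 0.14 M × 0.117 L = 0.01638 mol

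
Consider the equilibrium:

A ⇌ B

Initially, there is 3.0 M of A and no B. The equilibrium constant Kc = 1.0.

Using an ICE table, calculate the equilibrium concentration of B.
[B] = 1.500 M

ICE: [A] = 3.0 − x, [B] = x.
Kc = x/(3.0 − x) = 1.0 ⇒ x = 1.0·3.0/(1 + 1.0) = 3/2 = 1.5.
[B] = x = 1.500 M.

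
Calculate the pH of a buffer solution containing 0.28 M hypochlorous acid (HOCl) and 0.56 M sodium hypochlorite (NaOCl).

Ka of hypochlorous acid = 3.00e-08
pH = 7.82

pKa = -log(3.00e-08) = 7.52. pH = pKa + log([A⁻]/[HA]) = 7.52 + log(0.56/0.28)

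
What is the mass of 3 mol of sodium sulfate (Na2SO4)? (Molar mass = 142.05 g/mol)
Mass = 3 mol × 142.05 g/mol = 426.2 g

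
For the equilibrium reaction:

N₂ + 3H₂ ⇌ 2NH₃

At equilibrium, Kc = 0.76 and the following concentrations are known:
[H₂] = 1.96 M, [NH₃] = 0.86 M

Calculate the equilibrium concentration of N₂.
[N₂] = 0.1292 M

Kc = ([NH₃]^2) / ([N₂] × [H₂]^3) = 0.76
[N₂]^1 = (product terms)/(Kc · other reactant terms) = 0.7396 / (0.76 · 7.5295) = 0.12925
[N₂] = 0.1292 M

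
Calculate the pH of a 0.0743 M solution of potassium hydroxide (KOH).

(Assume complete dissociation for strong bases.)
pH = 12.87

[OH⁻] = 0.0743 M for strong base. pOH = -log[OH⁻] = 1.13, pH = 14 - pOH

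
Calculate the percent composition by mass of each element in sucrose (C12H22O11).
C: 42.10%, H: 6.48%, O: 51.42%

Molar mass of C12H22O11 = 342.3 g/mol
% C = (12 × 12.01) / 342.3 × 100% = 144.12 / 342.3 × 100% = 42.10%
% H = (22 × 1.008) / 342.3 × 100% = 22.176 / 342.3 × 100% = 6.48%
% O = (11 × 16.0) / 342.3 × 100% = 176 / 342.3 × 100% = 51.42%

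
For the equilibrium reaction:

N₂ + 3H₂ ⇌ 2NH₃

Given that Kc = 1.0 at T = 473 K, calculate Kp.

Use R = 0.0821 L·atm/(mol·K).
K_p = 6.63e-04

Δn = (moles gaseous products) − (moles gaseous reactants) = -2
T = 473 K; RT = 0.0821 × 473 = 38.8333
Kp = Kc·(RT)^Δn = 1.0 × (38.8333)^-2 = 1.0 × 0.000663119 = 6.63e-04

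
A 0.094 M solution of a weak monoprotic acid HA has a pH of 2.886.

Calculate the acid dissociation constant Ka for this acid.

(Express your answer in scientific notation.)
K_a = 1.82e-05

[H⁺] = 10^(−pH) = 10^(−2.886) = 1.300e-03 M. For HA ⇌ H⁺ + A⁻, Ka = x²/(C − x) = (1.300e-03)²/(0.094 − 1.300e-03) = 1.82e-05.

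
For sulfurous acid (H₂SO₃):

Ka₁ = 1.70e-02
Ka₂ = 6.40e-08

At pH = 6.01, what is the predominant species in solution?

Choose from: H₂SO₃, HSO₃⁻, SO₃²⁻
HSO₃⁻

pKa1 = 1.77, pKa2 = 7.19. Each pKa is the crossover between adjacent species; pH = 6.01 lies in the region where HSO₃⁻ predominates.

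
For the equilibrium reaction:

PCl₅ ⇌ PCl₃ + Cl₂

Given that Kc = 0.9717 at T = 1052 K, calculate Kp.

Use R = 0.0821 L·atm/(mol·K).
K_p = 83.9250

Δn = (moles gaseous products) − (moles gaseous reactants) = 1
T = 1052 K; RT = 0.0821 × 1052 = 86.3692
Kp = Kc·(RT)^Δn = 0.9717 × (86.3692)^1 = 0.9717 × 86.3692 = 83.9250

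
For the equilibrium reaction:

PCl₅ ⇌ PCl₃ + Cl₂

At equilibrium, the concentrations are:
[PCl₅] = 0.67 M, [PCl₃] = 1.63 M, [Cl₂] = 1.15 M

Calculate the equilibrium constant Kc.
K_c = 2.7978

Kc = ([PCl₃] × [Cl₂]) / ([PCl₅])
   = ((1.63)·(1.15)) / ((0.67))
   = 1.8745 / 0.67 = 2.7978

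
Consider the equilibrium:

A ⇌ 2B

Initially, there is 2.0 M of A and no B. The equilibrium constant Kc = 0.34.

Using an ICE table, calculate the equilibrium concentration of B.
[B] = 0.744 M

ICE: [A] = 2.0 − x, [B] = 2x.
Kc = (2x)²/(2.0 − x) = 0.34 ⇒ 4x² + 0.34x − 0.68 = 0.
x = (−0.34 + √(0.34² + 4·4·0.68))/(2·4) = (−0.34 + √10.996)/8 = 0.372.
[B] = 2x = 0.744 M.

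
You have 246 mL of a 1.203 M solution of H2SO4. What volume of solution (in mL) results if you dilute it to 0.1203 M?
Using M₁V₁ = M₂V₂:
1.203 × 246 = 0.1203 × V₂
V₂ = (1.203 × 246) / 0.1203 = 2460 mL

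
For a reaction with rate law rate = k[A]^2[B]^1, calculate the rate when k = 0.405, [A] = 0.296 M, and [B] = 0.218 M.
0.007736 M/s

rate = k·[A]^2·[B]^1 = 0.405·(0.296)^2·(0.218)^1 = 0.405·0.087616·0.218 = 0.007736 M/s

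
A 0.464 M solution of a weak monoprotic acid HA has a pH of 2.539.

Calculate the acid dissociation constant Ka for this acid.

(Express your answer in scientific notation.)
K_a = 1.81e-05

[H⁺] = 10^(−pH) = 10^(−2.539) = 2.891e-03 M. For HA ⇌ H⁺ + A⁻, Ka = x²/(C − x) = (2.891e-03)²/(0.464 − 2.891e-03) = 1.81e-05.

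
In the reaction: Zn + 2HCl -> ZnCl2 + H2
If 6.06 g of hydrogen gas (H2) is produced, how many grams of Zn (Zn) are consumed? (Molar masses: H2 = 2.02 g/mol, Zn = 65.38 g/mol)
Moles of H2 = 6.06 g ÷ 2.02 g/mol = 3 mol
Mole ratio: 1 mol Zn / 1 mol H2
Moles of Zn = 3 × (1/1) = 3 mol
Mass of Zn = 3 mol × 65.38 g/mol = 196.1 g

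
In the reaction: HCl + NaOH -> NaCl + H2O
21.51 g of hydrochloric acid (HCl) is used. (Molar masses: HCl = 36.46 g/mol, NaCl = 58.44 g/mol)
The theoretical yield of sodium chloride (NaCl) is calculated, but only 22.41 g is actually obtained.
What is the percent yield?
Moles of HCl = 21.51 g ÷ 36.46 g/mol = 0.589962 mol
Mole ratio: 1 mol NaCl / 1 mol HCl
Moles of NaCl = 0.589962 × (1/1) = 0.589962 mol
Theoretical yield = 0.589962 mol × 58.44 g/mol = 34.477 g
Actual yield = 22.41 g
Percent yield = (22.41 / 34.477) × 100% = 65.0%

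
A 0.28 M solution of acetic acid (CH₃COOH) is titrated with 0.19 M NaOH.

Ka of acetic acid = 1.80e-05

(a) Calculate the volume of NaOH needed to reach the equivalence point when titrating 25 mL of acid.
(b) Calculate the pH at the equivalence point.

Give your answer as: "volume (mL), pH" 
V = 36.8 mL, pH = 8.90

(a) At equivalence: moles acid = moles base.
moles acid = 0.28 × 0.025 = 0.007 mol; V_NaOH = 0.007/0.19 = 0.03684 L = 36.8 mL.
(b) At equivalence, all acid → conjugate base A⁻ at [A⁻] = 0.007/0.06184 = 0.1132 M.
Kb = Kw/Ka = 1.0e-14/1.80e-05 = 5.556e-10; [OH⁻] = √(Kb·[A⁻]) = 7.930e-06; pOH = 5.10; pH = 14 − pOH = 8.90.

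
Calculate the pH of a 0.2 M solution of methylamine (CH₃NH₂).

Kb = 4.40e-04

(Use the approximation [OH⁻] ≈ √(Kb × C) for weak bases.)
pH = 11.97

[OH⁻] = √(Kb × C) = √(4.40e-04 × 0.2) = 9.3808e-03. pOH = 2.03, pH = 14 - pOH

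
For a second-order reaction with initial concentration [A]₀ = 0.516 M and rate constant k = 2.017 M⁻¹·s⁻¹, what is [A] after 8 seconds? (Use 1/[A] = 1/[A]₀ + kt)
0.0553 M

1/[A] = 1/[A]₀ + k·t = 1/0.516 + (2.017)·(8) = 1.9380 + 16.1360 = 18.0740
[A] = 1/18.0740 = 0.0553 M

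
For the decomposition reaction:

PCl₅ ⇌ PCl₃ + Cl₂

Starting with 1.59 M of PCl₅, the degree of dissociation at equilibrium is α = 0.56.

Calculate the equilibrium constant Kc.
K_c = 1.1332

x = α·[A]₀ = 0.56 × 1.59 = 0.8904 M dissociated.
At eq: [PCl₅] = 1.59 − 0.8904 = 0.6996 M; [PCl₃] = [Cl₂] = x = 0.8904 M.
Kc = [PCl₃][Cl₂]/[PCl₅] = (0.8904)²/0.6996 = 1.133.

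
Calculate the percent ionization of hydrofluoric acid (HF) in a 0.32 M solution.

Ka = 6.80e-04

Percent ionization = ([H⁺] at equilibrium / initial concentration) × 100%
Percent ionization = 4.5%

Let x = [H⁺]. Ka = x²/(C - x) ⇒ x² + (6.80e-04)x - (6.80e-04)(0.32) = 0. x = 1.4415e-02. Percent = (1.4415e-02/0.32) × 100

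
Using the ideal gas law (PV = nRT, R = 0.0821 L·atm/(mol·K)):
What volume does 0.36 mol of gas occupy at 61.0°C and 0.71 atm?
T = 61.0°C + 273.15 = 334.15 K
V = nRT/P = (0.36 × 0.0821 × 334.15) / 0.71
V = 13.91 L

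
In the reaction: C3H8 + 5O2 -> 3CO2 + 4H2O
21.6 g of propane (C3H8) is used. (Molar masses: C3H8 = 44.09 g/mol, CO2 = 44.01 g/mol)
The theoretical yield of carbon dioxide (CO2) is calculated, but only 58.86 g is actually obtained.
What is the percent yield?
Moles of C3H8 = 21.6 g ÷ 44.09 g/mol = 0.489907 mol
Mole ratio: 3 mol CO2 / 1 mol C3H8
Moles of CO2 = 0.489907 × (3/1) = 1.46972 mol
Theoretical yield = 1.46972 mol × 44.01 g/mol = 64.682 g
Actual yield = 58.86 g
Percent yield = (58.86 / 64.682) × 100% = 91.0%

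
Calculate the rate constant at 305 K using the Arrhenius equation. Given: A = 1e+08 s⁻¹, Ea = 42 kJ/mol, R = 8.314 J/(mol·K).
6.41e+00 s⁻¹

k = A·exp(-Ea/(R·T)) = 1e+08·exp(-42000/(8.314·305)) = 1e+08·exp(-16.5630) = 1e+08·6.4088e-08 = 6.41e+00 s⁻¹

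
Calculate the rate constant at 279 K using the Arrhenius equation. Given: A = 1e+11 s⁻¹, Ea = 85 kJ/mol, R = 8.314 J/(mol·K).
1.22e-05 s⁻¹

k = A·exp(-Ea/(R·T)) = 1e+11·exp(-85000/(8.314·279)) = 1e+11·exp(-36.6442) = 1e+11·1.2180e-16 = 1.22e-05 s⁻¹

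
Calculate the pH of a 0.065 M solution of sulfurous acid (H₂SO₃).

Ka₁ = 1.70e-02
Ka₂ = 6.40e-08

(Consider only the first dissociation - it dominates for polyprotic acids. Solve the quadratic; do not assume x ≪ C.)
pH = 1.59

x² + Ka₁·x − Ka₁·C = 0 with Ka₁ = 1.70e-02, C = 0.065.
x = (−Ka₁ + √(Ka₁² + 4·Ka₁·C))/2 = 2.5811e-02 M, so pH = 1.59.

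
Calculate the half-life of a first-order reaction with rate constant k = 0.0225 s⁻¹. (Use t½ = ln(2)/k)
30.81 s

t½ = ln(2)/k = 0.6931/0.0225 = 30.81 s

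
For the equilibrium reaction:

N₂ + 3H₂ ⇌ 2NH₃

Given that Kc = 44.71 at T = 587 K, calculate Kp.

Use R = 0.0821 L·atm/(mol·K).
K_p = 0.0193

Δn = (moles gaseous products) − (moles gaseous reactants) = -2
T = 587 K; RT = 0.0821 × 587 = 48.1927
Kp = Kc·(RT)^Δn = 44.71 × (48.1927)^-2 = 44.71 × 0.000430564 = 0.0193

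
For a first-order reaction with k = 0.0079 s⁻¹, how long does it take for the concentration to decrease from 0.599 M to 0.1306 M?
192.80 s

From ln[A] = ln[A]₀ - k·t: t = ln([A]₀/[A])/k = ln(0.599/0.1306)/0.0079 = ln(4.5865)/0.0079 = 1.5231/0.0079 = 192.80 s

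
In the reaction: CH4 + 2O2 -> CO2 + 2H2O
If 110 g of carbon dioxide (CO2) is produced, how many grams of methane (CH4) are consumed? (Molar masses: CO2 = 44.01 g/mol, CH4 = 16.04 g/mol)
Moles of CO2 = 110 g ÷ 44.01 g/mol = 2.49943 mol
Mole ratio: 1 mol CH4 / 1 mol CO2
Moles of CH4 = 2.49943 × (1/1) = 2.49943 mol
Mass of CH4 = 2.49943 mol × 16.04 g/mol = 40.09 g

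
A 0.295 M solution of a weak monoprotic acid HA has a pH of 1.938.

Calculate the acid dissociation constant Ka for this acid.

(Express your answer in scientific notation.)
K_a = 4.69e-04

[H⁺] = 10^(−pH) = 10^(−1.938) = 1.153e-02 M. For HA ⇌ H⁺ + A⁻, Ka = x²/(C − x) = (1.153e-02)²/(0.295 − 1.153e-02) = 4.69e-04.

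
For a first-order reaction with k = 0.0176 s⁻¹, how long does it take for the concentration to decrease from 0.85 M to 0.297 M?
59.74 s

From ln[A] = ln[A]₀ - k·t: t = ln([A]₀/[A])/k = ln(0.85/0.297)/0.0176 = ln(2.8620)/0.0176 = 1.0515/0.0176 = 59.74 s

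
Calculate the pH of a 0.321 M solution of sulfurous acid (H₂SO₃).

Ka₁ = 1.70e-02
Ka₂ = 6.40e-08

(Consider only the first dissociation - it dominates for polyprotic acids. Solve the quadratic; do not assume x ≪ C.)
pH = 1.18

x² + Ka₁·x − Ka₁·C = 0 with Ka₁ = 1.70e-02, C = 0.321.
x = (−Ka₁ + √(Ka₁² + 4·Ka₁·C))/2 = 6.5859e-02 M, so pH = 1.18.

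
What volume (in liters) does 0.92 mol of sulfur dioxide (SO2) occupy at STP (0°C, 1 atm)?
At STP, 1 mol of gas occupies 22.4 L
Volume = 0.92 mol × 22.4 L/mol = 20.61 L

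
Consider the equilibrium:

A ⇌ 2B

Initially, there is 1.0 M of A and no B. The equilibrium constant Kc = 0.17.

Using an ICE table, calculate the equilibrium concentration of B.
[B] = 0.372 M

ICE: [A] = 1.0 − x, [B] = 2x.
Kc = (2x)²/(1.0 − x) = 0.17 ⇒ 4x² + 0.17x − 0.17 = 0.
x = (−0.17 + √(0.17² + 4·4·0.17))/(2·4) = (−0.17 + √2.7489)/8 = 0.186.
[B] = 2x = 0.372 M.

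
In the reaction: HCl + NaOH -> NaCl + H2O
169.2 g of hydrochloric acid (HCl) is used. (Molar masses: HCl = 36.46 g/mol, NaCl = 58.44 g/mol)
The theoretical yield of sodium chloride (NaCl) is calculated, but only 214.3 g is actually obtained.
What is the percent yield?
Moles of HCl = 169.2 g ÷ 36.46 g/mol = 4.6407 mol
Mole ratio: 1 mol NaCl / 1 mol HCl
Moles of NaCl = 4.6407 × (1/1) = 4.6407 mol
Theoretical yield = 4.6407 mol × 58.44 g/mol = 271.2 g
Actual yield = 214.3 g
Percent yield = (214.3 / 271.2) × 100% = 79.0%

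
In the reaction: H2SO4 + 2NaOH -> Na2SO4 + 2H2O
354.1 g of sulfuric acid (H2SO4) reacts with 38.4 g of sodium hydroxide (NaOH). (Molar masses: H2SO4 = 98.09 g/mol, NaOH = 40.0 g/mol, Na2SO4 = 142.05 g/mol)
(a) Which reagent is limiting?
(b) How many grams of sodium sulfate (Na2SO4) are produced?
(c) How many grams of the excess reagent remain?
(a) NaOH, (b) 68.18 g, (c) 307 g

Moles of H2SO4 = 354.1 g ÷ 98.09 g/mol = 3.60995 mol
Moles of NaOH = 38.4 g ÷ 40.0 g/mol = 0.96 mol
Moles ÷ coefficient: H2SO4: 3.60995/1 = 3.61, NaOH: 0.96/2 = 0.48
(a) NaOH has the smaller value, so NaOH is the limiting reagent.
(b) Moles of Na2SO4 = 0.96 mol NaOH × (1/2) = 0.48 mol; mass = 0.48 mol × 142.05 g/mol = 68.18 g
(c) H2SO4 consumed = 0.96 × (1/2) = 0.48 mol; remaining = 3.60995 − 0.48 = 3.12995 mol; mass = 3.12995 mol × 98.09 g/mol = 307 g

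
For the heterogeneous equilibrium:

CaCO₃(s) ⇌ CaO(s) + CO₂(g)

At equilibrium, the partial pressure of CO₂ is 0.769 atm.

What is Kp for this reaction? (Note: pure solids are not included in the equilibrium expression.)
K_p = 0.769

Solids (CaCO₃, CaO) have activity 1 and are excluded.
Kp = P(CO₂) = 0.769.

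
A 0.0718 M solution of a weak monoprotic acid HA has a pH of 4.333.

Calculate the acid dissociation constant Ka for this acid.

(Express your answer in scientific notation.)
K_a = 3.01e-08

[H⁺] = 10^(−pH) = 10^(−4.333) = 4.645e-05 M. For HA ⇌ H⁺ + A⁻, Ka = x²/(C − x) = (4.645e-05)²/(0.0718 − 4.645e-05) = 3.01e-08.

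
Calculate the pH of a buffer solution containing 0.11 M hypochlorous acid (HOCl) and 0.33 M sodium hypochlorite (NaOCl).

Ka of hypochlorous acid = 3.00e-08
pH = 8.00

pKa = -log(3.00e-08) = 7.52. pH = pKa + log([A⁻]/[HA]) = 7.52 + log(0.33/0.11)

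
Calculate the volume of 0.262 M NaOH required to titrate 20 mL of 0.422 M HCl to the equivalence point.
V_{base} = 32.2 mL

At equivalence: moles acid = moles base.
moles HCl = 0.422 M × 0.02 L = 0.00844 mol
V_NaOH = 0.00844 mol ÷ 0.262 M = 0.03221 L = 32.2 mL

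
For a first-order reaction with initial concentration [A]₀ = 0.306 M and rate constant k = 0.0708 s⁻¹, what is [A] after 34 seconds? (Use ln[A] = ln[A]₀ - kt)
0.0276 M

ln[A] = ln[A]₀ - k·t = ln(0.306) - (0.0708)·(34) = -1.1842 - 2.4072 = -3.5914
[A] = e^(-3.5914) = 0.0276 M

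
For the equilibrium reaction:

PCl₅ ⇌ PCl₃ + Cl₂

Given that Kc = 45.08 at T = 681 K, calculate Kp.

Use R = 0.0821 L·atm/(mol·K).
K_p = 2.52e+03

Δn = (moles gaseous products) − (moles gaseous reactants) = 1
T = 681 K; RT = 0.0821 × 681 = 55.9101
Kp = Kc·(RT)^Δn = 45.08 × (55.9101)^1 = 45.08 × 55.9101 = 2.52e+03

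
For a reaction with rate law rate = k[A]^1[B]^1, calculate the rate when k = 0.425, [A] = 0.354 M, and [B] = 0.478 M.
0.07192 M/s

rate = k·[A]^1·[B]^1 = 0.425·(0.354)^1·(0.478)^1 = 0.425·0.354·0.478 = 0.07192 M/s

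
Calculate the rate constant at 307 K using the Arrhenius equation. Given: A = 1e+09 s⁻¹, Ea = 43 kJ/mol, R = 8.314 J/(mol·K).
4.82e+01 s⁻¹

k = A·exp(-Ea/(R·T)) = 1e+09·exp(-43000/(8.314·307)) = 1e+09·exp(-16.8469) = 1e+09·4.8248e-08 = 4.82e+01 s⁻¹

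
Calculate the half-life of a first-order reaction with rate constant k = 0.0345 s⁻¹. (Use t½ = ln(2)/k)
20.09 s

t½ = ln(2)/k = 0.6931/0.0345 = 20.09 s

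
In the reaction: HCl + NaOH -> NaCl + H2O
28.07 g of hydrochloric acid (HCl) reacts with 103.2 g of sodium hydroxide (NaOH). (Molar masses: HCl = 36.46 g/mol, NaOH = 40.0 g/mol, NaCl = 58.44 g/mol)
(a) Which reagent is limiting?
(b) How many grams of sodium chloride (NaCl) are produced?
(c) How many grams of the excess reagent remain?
(a) HCl, (b) 44.99 g, (c) 72.4 g

Moles of HCl = 28.07 g ÷ 36.46 g/mol = 0.769885 mol
Moles of NaOH = 103.2 g ÷ 40.0 g/mol = 2.58 mol
Moles ÷ coefficient: HCl: 0.769885/1 = 0.7699, NaOH: 2.58/1 = 2.58
(a) HCl has the smaller value, so HCl is the limiting reagent.
(b) Moles of NaCl = 0.769885 mol HCl × (1/1) = 0.769885 mol; mass = 0.769885 mol × 58.44 g/mol = 44.99 g
(c) NaOH consumed = 0.769885 × (1/1) = 0.769885 mol; remaining = 2.58 − 0.769885 = 1.81012 mol; mass = 1.81012 mol × 40.0 g/mol = 72.4 g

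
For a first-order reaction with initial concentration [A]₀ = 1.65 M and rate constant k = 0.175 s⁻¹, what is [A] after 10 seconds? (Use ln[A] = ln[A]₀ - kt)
0.2867 M

ln[A] = ln[A]₀ - k·t = ln(1.65) - (0.175)·(10) = 0.5008 - 1.7500 = -1.2492
[A] = e^(-1.2492) = 0.2867 M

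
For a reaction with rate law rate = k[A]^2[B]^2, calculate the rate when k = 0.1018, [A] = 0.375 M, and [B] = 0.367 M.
0.001928 M/s

rate = k·[A]^2·[B]^2 = 0.1018·(0.375)^2·(0.367)^2 = 0.1018·0.140625·0.134689 = 0.001928 M/s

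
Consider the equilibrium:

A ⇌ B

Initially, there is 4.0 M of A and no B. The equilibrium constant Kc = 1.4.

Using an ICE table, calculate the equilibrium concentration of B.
[B] = 2.333 M

ICE: [A] = 4.0 − x, [B] = x.
Kc = x/(4.0 − x) = 1.4 ⇒ x = 1.4·4.0/(1 + 1.4) = 5.6/2.4 = 2.333.
[B] = x = 2.333 M.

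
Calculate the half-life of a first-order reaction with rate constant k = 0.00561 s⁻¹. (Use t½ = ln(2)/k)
123.56 s

t½ = ln(2)/k = 0.6931/0.00561 = 123.56 s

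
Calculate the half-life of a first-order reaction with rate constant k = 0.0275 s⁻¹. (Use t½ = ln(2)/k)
25.21 s

t½ = ln(2)/k = 0.6931/0.0275 = 25.21 s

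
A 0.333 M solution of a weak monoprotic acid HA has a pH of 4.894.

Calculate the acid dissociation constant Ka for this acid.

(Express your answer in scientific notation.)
K_a = 4.89e-10

[H⁺] = 10^(−pH) = 10^(−4.894) = 1.276e-05 M. For HA ⇌ H⁺ + A⁻, Ka = x²/(C − x) = (1.276e-05)²/(0.333 − 1.276e-05) = 4.89e-10.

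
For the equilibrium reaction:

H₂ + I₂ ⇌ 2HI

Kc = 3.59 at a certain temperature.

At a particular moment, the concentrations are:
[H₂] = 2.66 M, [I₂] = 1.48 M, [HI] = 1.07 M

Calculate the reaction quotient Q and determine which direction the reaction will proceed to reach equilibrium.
Q = 0.291, Q < K, reaction proceeds forward (toward products)

Q = ([HI]^2) / ([H₂] × [I₂])
  = ((1.07)^2) / ((2.66)·(1.48)) = 1.1449/3.9368 = 0.2908
Since Q = 0.2908 < Kc = 3.59, the reaction proceeds forward (toward products) to reach equilibrium.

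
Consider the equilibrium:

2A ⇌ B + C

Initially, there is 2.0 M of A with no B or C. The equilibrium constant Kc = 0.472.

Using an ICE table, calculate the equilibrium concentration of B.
[B] = 0.579 M

ICE: [A] = 2.0 − 2x, [B] = [C] = x.
Kc = x²/(2.0 − 2x)² = 0.472 ⇒ √Kc = x/(2.0 − 2x).
x = √0.472·2.0/(1 + 2√0.472) = 0.68702·2.0/2.374 = 0.57878.
[B] = x = 0.579 M.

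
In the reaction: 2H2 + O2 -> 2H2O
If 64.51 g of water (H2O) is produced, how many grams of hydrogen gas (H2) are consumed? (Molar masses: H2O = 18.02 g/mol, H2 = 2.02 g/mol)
Moles of H2O = 64.51 g ÷ 18.02 g/mol = 3.57991 mol
Mole ratio: 2 mol H2 / 2 mol H2O
Moles of H2 = 3.57991 × (2/2) = 3.57991 mol
Mass of H2 = 3.57991 mol × 2.02 g/mol = 7.231 g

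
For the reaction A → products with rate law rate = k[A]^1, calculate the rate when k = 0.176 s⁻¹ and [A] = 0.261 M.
0.04594 M/s

rate = k·[A]^1 = 0.176·(0.261)^1 = 0.176·0.261 = 0.04594 M/s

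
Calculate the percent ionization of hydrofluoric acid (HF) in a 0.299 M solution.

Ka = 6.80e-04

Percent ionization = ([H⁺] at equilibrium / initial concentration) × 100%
Percent ionization = 4.66%

Let x = [H⁺]. Ka = x²/(C - x) ⇒ x² + (6.80e-04)x - (6.80e-04)(0.299) = 0. x = 1.3923e-02. Percent = (1.3923e-02/0.299) × 100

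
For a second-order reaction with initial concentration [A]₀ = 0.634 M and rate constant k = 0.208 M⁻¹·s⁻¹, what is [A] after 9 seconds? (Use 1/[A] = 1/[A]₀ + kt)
0.2899 M

1/[A] = 1/[A]₀ + k·t = 1/0.634 + (0.208)·(9) = 1.5773 + 1.8720 = 3.4493
[A] = 1/3.4493 = 0.2899 M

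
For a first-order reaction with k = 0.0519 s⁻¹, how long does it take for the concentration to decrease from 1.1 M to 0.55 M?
13.36 s

From ln[A] = ln[A]₀ - k·t: t = ln([A]₀/[A])/k = ln(1.1/0.55)/0.0519 = ln(2.0000)/0.0519 = 0.6931/0.0519 = 13.36 s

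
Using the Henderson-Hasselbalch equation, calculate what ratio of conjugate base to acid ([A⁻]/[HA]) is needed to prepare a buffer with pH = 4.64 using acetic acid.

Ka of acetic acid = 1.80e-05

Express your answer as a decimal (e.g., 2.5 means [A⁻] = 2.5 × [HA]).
[A⁻]/[HA] = 0.786

pKa = −log(1.80e-05) = 4.7447. pH = pKa + log([A⁻]/[HA]). 4.64 = 4.7447 + log(ratio). log(ratio) = 4.64 − 4.7447 = -0.1047. ratio = 10^(-0.1047) = 0.786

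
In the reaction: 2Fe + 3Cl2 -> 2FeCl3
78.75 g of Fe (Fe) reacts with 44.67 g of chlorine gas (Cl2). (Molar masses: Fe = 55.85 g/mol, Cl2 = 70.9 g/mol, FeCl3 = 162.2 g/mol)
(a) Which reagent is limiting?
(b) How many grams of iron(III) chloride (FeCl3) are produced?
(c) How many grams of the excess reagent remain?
(a) Cl2, (b) 68.13 g, (c) 55.29 g

Moles of Fe = 78.75 g ÷ 55.85 g/mol = 1.41003 mol
Moles of Cl2 = 44.67 g ÷ 70.9 g/mol = 0.630042 mol
Moles ÷ coefficient: Fe: 1.41003/2 = 0.705, Cl2: 0.630042/3 = 0.21
(a) Cl2 has the smaller value, so Cl2 is the limiting reagent.
(b) Moles of FeCl3 = 0.630042 mol Cl2 × (2/3) = 0.420028 mol; mass = 0.420028 mol × 162.2 g/mol = 68.13 g
(c) Fe consumed = 0.630042 × (2/3) = 0.420028 mol; remaining = 1.41003 − 0.420028 = 0.989999 mol; mass = 0.989999 mol × 55.85 g/mol = 55.29 g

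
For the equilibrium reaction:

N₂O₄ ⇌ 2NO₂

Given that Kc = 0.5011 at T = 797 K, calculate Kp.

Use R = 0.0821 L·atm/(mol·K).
K_p = 32.7888

Δn = (moles gaseous products) − (moles gaseous reactants) = 1
T = 797 K; RT = 0.0821 × 797 = 65.4337
Kp = Kc·(RT)^Δn = 0.5011 × (65.4337)^1 = 0.5011 × 65.4337 = 32.7888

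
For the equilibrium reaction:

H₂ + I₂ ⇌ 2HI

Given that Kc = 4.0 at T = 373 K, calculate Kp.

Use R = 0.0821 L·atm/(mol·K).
K_p = 4.0000

Δn = (moles gaseous products) − (moles gaseous reactants) = 0
T = 373 K; RT = 0.0821 × 373 = 30.6233
Kp = Kc·(RT)^Δn = 4.0 × (30.6233)^0 = 4.0 × 1 = 4.0000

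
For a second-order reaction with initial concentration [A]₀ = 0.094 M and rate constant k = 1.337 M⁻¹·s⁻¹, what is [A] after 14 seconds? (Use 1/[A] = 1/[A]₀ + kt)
0.0341 M

1/[A] = 1/[A]₀ + k·t = 1/0.094 + (1.337)·(14) = 10.6383 + 18.7180 = 29.3563
[A] = 1/29.3563 = 0.0341 M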